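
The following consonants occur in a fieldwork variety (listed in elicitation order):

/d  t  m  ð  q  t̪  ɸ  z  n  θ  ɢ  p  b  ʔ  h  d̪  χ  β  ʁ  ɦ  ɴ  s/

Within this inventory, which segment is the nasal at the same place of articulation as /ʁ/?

/ʁ/ is a voiced uvular fricative.
The nasal at the same place is an uvular nasal — in this inventory, /ɴ/.

/ɴ/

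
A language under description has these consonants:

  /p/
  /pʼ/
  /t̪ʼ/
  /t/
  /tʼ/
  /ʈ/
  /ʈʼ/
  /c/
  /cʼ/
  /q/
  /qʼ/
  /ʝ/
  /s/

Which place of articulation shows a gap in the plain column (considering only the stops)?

place of articulation  plain     ejective
bilabial          p         pʼ      
dental            —         t̪ʼ     
alveolar          t         tʼ      
retroflex         ʈ         ʈʼ      
palatal           c         cʼ      
uvular            q         qʼ      
Every place of articulation has a plain member except dental, where /t̪/ would be expected.

dental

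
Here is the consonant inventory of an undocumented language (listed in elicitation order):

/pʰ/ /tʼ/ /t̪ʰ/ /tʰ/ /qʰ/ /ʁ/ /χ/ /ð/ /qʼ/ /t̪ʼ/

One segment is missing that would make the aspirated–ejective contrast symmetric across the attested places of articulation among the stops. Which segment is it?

/pʼ/

Aspirated: /pʰ/ (bilabial), /t̪ʰ/ (dental), /tʰ/ (alveolar), /qʰ/ (uvular).
Ejective: /t̪ʼ/ (dental), /tʼ/ (alveolar), /qʼ/ (uvular).
The bilabial row has no ejective member, so the gap is the ejective bilabial stop /pʼ/.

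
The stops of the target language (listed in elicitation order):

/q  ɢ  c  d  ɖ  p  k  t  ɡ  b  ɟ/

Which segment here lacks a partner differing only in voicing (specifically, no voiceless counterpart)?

/ɖ/

Bilabial: /p/ ~ /b/
Alveolar: /t/ ~ /d/
Palatal: /c/ ~ /ɟ/
Velar: /k/ ~ /ɡ/
Uvular: /q/ ~ /ɢ/
Retroflex: only /ɖ/ (voiced); no voiceless partner.
So /ɖ/ is the unpaired segment.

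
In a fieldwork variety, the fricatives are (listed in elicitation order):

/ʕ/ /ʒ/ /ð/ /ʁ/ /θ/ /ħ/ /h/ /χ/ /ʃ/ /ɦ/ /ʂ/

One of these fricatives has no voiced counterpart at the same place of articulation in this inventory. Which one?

/ʂ/

Dental: /θ/ ~ /ð/
Postalveolar: /ʃ/ ~ /ʒ/
Uvular: /χ/ ~ /ʁ/
Pharyngeal: /ħ/ ~ /ʕ/
Glottal: /h/ ~ /ɦ/
Retroflex: only /ʂ/ (voiceless); no voiced partner.
So /ʂ/ is the unpaired segment.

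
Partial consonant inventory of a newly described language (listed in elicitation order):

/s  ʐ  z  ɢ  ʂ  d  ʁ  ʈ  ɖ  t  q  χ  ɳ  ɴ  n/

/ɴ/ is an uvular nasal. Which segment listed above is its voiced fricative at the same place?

The voiced fricative at the same place is a voiced uvular fricative — in this inventory, /ʁ/.

/ʁ/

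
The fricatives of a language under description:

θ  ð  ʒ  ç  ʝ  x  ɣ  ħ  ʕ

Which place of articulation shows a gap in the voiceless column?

postalveolar

dental: voiceless /θ/, voiced /ð/.
postalveolar: voiceless —, voiced /ʒ/.
palatal: voiceless /ç/, voiced /ʝ/.
velar: voiceless /x/, voiced /ɣ/.
pharyngeal: voiceless /ħ/, voiced /ʕ/.
Every place of articulation has a voiceless member except postalveolar, where /ʃ/ would be expected.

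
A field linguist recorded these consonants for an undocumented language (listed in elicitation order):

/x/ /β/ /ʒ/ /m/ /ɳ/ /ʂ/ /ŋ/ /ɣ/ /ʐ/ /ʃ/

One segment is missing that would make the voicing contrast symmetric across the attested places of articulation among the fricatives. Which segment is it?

/ɸ/

Voiceless: /ʃ/ (postalveolar), /ʂ/ (retroflex), /x/ (velar).
Voiced: /β/ (bilabial), /ʒ/ (postalveolar), /ʐ/ (retroflex), /ɣ/ (velar).
The bilabial row has no voiceless member, so the gap is the voiceless bilabial fricative /ɸ/.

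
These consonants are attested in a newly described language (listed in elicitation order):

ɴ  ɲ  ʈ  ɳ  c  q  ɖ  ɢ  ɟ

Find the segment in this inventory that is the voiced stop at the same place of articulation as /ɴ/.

/ɢ/

/ɴ/ is an uvular nasal.
The voiced stop at the same place is a voiced uvular stop — in this inventory, /ɢ/.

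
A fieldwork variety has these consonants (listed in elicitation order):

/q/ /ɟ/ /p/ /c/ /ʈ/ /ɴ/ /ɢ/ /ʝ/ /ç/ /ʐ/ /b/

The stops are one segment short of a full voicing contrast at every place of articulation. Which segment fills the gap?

/ɖ/

Voiceless: /p/ (bilabial), /ʈ/ (retroflex), /c/ (palatal), /q/ (uvular).
Voiced: /b/ (bilabial), /ɟ/ (palatal), /ɢ/ (uvular).
The retroflex row has no voiced member, so the gap is the voiced retroflex stop /ɖ/.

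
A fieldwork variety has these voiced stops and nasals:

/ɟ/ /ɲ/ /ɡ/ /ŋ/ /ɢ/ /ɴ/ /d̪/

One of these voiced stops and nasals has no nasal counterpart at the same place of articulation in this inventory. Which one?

/d̪/

Palatal: /ɟ/ ~ /ɲ/
Velar: /ɡ/ ~ /ŋ/
Uvular: /ɢ/ ~ /ɴ/
Dental: only /d̪/ (oral stop); no nasal partner.
So /d̪/ is the unpaired segment.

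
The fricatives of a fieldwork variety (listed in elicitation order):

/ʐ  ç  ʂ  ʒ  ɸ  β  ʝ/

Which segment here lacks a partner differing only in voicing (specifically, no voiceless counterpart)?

/ʒ/

Bilabial: /ɸ/ ~ /β/
Retroflex: /ʂ/ ~ /ʐ/
Palatal: /ç/ ~ /ʝ/
Postalveolar: only /ʒ/ (voiced); no voiceless partner.
So /ʒ/ is the unpaired segment.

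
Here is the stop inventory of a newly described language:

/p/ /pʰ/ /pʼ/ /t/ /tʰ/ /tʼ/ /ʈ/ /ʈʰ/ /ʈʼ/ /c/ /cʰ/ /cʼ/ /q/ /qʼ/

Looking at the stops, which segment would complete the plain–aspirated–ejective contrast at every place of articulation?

Plain: /p/ (bilabial), /t/ (alveolar), /ʈ/ (retroflex), /c/ (palatal), /q/ (uvular).
Aspirated: /pʰ/ (bilabial), /tʰ/ (alveolar), /ʈʰ/ (retroflex), /cʰ/ (palatal).
Ejective: /pʼ/ (bilabial), /tʼ/ (alveolar), /ʈʼ/ (retroflex), /cʼ/ (palatal), /qʼ/ (uvular).
The uvular row has no aspirated member, so the gap is the aspirated uvular stop /qʰ/.

/qʰ/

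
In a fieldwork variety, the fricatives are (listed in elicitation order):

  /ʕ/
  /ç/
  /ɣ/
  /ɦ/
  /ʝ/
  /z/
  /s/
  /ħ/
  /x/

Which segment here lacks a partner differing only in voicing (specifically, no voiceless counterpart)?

Alveolar: /s/ ~ /z/
Palatal: /ç/ ~ /ʝ/
Velar: /x/ ~ /ɣ/
Pharyngeal: /ħ/ ~ /ʕ/
Glottal: only /ɦ/ (voiced); no voiceless partner.
So /ɦ/ is the unpaired segment.

/ɦ/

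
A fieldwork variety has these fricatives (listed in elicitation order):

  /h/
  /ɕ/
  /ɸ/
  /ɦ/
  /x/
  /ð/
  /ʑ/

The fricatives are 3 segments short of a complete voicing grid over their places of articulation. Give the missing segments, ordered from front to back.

Voiceless: /ɸ/ (bilabial), /ɕ/ (alveolo-palatal), /x/ (velar), /h/ (glottal).
Voiced: /ð/ (dental), /ʑ/ (alveolo-palatal), /ɦ/ (glottal).
Gaps, from front to back: bilabial lacks voiced (/β/); dental lacks voiceless (/θ/); velar lacks voiced (/ɣ/).

/β/, /θ/, /ɣ/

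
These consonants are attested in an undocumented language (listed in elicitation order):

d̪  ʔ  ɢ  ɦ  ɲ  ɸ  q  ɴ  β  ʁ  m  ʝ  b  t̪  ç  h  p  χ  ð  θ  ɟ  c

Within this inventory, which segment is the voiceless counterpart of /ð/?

/ð/ is a voiced dental fricative.
The voiceless counterpart is a voiceless dental fricative — in this inventory, /θ/.

/θ/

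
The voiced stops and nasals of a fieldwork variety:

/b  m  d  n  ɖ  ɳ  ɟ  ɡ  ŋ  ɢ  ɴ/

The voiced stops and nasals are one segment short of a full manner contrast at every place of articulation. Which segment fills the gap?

/ɲ/

place of articulation  oral stop  nasal   
bilabial          b         m       
alveolar          d         n       
retroflex         ɖ         ɳ       
palatal           ɟ         —       
velar             ɡ         ŋ       
uvular            ɢ         ɴ       
The palatal row has no nasal member, so the gap is the palatal nasal /ɲ/.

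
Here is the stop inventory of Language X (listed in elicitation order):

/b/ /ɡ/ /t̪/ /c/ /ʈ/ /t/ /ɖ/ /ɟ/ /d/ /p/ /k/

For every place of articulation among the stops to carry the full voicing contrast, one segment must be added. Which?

Voiceless: /p/ (bilabial), /t̪/ (dental), /t/ (alveolar), /ʈ/ (retroflex), /c/ (palatal), /k/ (velar).
Voiced: /b/ (bilabial), /d/ (alveolar), /ɖ/ (retroflex), /ɟ/ (palatal), /ɡ/ (velar).
The dental row has no voiced member, so the gap is the voiced dental stop /d̪/.

/d̪/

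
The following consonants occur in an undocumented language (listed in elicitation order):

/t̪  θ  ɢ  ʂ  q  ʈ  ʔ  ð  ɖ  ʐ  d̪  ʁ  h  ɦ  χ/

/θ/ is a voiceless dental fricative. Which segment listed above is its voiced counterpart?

/ð/

The voiced counterpart is a voiced dental fricative — in this inventory, /ð/.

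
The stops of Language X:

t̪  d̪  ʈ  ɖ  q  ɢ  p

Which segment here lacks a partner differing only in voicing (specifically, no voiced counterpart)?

Dental: /t̪/ ~ /d̪/
Retroflex: /ʈ/ ~ /ɖ/
Uvular: /q/ ~ /ɢ/
Bilabial: only /p/ (voiceless); no voiced partner.
So /p/ is the unpaired segment.

/p/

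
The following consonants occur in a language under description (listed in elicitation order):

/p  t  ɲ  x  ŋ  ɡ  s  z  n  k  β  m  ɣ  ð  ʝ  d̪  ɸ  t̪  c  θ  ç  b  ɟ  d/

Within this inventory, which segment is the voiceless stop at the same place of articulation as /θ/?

/θ/ is a voiceless dental fricative.
The voiceless stop at the same place is a voiceless dental stop — in this inventory, /t̪/.

/t̪/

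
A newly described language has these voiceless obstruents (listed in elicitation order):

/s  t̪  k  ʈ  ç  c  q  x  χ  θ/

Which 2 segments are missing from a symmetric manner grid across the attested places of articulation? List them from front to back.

/t/, /ʂ/

Stop: /t̪/ (dental), /ʈ/ (retroflex), /c/ (palatal), /k/ (velar), /q/ (uvular).
Fricative: /θ/ (dental), /s/ (alveolar), /ç/ (palatal), /x/ (velar), /χ/ (uvular).
Gaps, from front to back: alveolar lacks stop (/t/); retroflex lacks fricative (/ʂ/).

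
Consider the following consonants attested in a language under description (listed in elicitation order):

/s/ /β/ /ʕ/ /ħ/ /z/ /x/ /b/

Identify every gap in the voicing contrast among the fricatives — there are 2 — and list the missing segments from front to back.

Voiceless: /s/ (alveolar), /x/ (velar), /ħ/ (pharyngeal).
Voiced: /β/ (bilabial), /z/ (alveolar), /ʕ/ (pharyngeal).
Gaps, from front to back: bilabial lacks voiceless (/ɸ/); velar lacks voiced (/ɣ/).

/ɸ/, /ɣ/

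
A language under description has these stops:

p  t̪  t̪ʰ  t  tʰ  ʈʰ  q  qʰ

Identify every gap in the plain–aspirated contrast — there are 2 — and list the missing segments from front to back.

/pʰ/, /ʈ/

place of articulation  plain     aspirated
bilabial          p         —       
dental            t̪        t̪ʰ     
alveolar          t         tʰ      
retroflex         —         ʈʰ      
uvular            q         qʰ      
Gaps, from front to back: bilabial lacks aspirated (/pʰ/); retroflex lacks plain (/ʈ/).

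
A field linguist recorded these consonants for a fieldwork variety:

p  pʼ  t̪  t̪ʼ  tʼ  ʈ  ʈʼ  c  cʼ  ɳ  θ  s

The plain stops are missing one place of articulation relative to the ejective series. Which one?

place of articulation  plain     ejective
bilabial          p         pʼ      
dental            t̪        t̪ʼ     
alveolar          —         tʼ      
retroflex         ʈ         ʈʼ      
palatal           c         cʼ      
Every place of articulation has a plain member except alveolar, where /t/ would be expected.

alveolar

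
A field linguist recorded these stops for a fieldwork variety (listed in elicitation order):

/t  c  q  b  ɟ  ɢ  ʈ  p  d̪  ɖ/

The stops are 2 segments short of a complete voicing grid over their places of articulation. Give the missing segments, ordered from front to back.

/t̪/, /d/

bilabial: voiceless /p/, voiced /b/.
dental: voiceless —, voiced /d̪/.
alveolar: voiceless /t/, voiced —.
retroflex: voiceless /ʈ/, voiced /ɖ/.
palatal: voiceless /c/, voiced /ɟ/.
uvular: voiceless /q/, voiced /ɢ/.
Gaps, from front to back: dental lacks voiceless (/t̪/); alveolar lacks voiced (/d/).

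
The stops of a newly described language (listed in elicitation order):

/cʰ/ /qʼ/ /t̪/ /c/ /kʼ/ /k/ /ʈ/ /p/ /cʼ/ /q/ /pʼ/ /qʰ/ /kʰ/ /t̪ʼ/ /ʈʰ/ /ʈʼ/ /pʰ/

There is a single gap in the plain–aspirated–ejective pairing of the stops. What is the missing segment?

/t̪ʰ/

bilabial: plain /p/, aspirated /pʰ/, ejective /pʼ/.
dental: plain /t̪/, aspirated —, ejective /t̪ʼ/.
retroflex: plain /ʈ/, aspirated /ʈʰ/, ejective /ʈʼ/.
palatal: plain /c/, aspirated /cʰ/, ejective /cʼ/.
velar: plain /k/, aspirated /kʰ/, ejective /kʼ/.
uvular: plain /q/, aspirated /qʰ/, ejective /qʼ/.
The dental row has no aspirated member, so the gap is the aspirated dental stop /t̪ʰ/.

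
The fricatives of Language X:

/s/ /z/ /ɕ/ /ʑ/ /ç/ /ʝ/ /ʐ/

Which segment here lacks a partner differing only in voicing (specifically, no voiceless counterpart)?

Alveolar: /s/ ~ /z/
Alveolo-palatal: /ɕ/ ~ /ʑ/
Palatal: /ç/ ~ /ʝ/
Retroflex: only /ʐ/ (voiced); no voiceless partner.
So /ʐ/ is the unpaired segment.

/ʐ/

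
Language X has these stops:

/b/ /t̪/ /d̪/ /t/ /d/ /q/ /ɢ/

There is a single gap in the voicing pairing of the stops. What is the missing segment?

place of articulation  voiceless  voiced  
bilabial          —         b       
dental            t̪        d̪      
alveolar          t         d       
uvular            q         ɢ       
The bilabial row has no voiceless member, so the gap is the voiceless bilabial stop /p/.

/p/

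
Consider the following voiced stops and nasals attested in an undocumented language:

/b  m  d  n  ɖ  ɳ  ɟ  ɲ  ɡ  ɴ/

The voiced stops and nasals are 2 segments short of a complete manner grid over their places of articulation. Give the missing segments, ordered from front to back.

Oral stop: /b/ (bilabial), /d/ (alveolar), /ɖ/ (retroflex), /ɟ/ (palatal), /ɡ/ (velar).
Nasal: /m/ (bilabial), /n/ (alveolar), /ɳ/ (retroflex), /ɲ/ (palatal), /ɴ/ (uvular).
Gaps, from front to back: velar lacks nasal (/ŋ/); uvular lacks oral stop (/ɢ/).

/ŋ/, /ɢ/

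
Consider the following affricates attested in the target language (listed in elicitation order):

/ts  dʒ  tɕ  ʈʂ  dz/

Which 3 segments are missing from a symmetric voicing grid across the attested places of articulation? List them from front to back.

Voiceless: /ts/ (alveolar), /ʈʂ/ (retroflex), /tɕ/ (alveolo-palatal).
Voiced: /dz/ (alveolar), /dʒ/ (postalveolar).
Gaps, from front to back: postalveolar lacks voiceless (/tʃ/); retroflex lacks voiced (/ɖʐ/); alveolo-palatal lacks voiced (/dʑ/).

/tʃ/, /ɖʐ/, /dʑ/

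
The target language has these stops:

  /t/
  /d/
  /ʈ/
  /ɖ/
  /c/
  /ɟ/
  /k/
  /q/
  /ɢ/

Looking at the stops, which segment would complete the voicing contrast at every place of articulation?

/ɡ/

place of articulation  voiceless  voiced  
alveolar          t         d       
retroflex         ʈ         ɖ       
palatal           c         ɟ       
velar             k         —       
uvular            q         ɢ       
The velar row has no voiced member, so the gap is the voiced velar stop /ɡ/.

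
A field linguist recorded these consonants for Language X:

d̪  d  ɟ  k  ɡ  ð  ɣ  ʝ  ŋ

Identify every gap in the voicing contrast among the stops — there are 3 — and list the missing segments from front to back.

/t̪/, /t/, /c/

dental: voiceless —, voiced /d̪/.
alveolar: voiceless —, voiced /d/.
palatal: voiceless —, voiced /ɟ/.
velar: voiceless /k/, voiced /ɡ/.
Gaps, from front to back: dental lacks voiceless (/t̪/); alveolar lacks voiceless (/t/); palatal lacks voiceless (/c/).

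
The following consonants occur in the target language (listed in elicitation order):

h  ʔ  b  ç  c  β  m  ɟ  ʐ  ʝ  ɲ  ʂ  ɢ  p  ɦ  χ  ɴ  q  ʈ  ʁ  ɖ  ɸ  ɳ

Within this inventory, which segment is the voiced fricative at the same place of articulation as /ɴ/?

/ɴ/ is an uvular nasal.
The voiced fricative at the same place is a voiced uvular fricative — in this inventory, /ʁ/.

/ʁ/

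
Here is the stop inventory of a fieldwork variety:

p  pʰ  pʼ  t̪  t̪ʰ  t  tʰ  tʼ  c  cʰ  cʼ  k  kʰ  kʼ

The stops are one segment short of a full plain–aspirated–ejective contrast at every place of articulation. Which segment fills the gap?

bilabial: plain /p/, aspirated /pʰ/, ejective /pʼ/.
dental: plain /t̪/, aspirated /t̪ʰ/, ejective —.
alveolar: plain /t/, aspirated /tʰ/, ejective /tʼ/.
palatal: plain /c/, aspirated /cʰ/, ejective /cʼ/.
velar: plain /k/, aspirated /kʰ/, ejective /kʼ/.
The dental row has no ejective member, so the gap is the ejective dental stop /t̪ʼ/.

/t̪ʼ/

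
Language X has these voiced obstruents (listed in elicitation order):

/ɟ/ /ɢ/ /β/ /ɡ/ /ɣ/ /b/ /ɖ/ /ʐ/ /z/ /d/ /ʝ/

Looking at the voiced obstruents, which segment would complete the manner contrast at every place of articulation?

Stop: /b/ (bilabial), /d/ (alveolar), /ɖ/ (retroflex), /ɟ/ (palatal), /ɡ/ (velar), /ɢ/ (uvular).
Fricative: /β/ (bilabial), /z/ (alveolar), /ʐ/ (retroflex), /ʝ/ (palatal), /ɣ/ (velar).
The uvular row has no fricative member, so the gap is the uvular fricative /ʁ/.

/ʁ/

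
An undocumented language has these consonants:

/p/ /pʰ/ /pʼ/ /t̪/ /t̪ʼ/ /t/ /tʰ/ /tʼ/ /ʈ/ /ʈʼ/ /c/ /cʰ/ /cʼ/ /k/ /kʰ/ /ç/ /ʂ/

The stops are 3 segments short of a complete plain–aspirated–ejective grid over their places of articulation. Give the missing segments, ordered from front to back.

place of articulation  plain     aspirated  ejective
bilabial          p         pʰ        pʼ      
dental            t̪        —         t̪ʼ     
alveolar          t         tʰ        tʼ      
retroflex         ʈ         —         ʈʼ      
palatal           c         cʰ        cʼ      
velar             k         kʰ        —       
Gaps, from front to back: dental lacks aspirated (/t̪ʰ/); retroflex lacks aspirated (/ʈʰ/); velar lacks ejective (/kʼ/).

/t̪ʰ/, /ʈʰ/, /kʼ/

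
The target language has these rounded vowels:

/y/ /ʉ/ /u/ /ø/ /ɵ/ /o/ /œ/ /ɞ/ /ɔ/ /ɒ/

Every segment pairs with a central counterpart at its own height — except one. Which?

/ɒ/

High: /y/ ~ /ʉ/ ~ /u/
High-mid: /ø/ ~ /ɵ/ ~ /o/
Low-mid: /œ/ ~ /ɞ/ ~ /ɔ/
Low: only /ɒ/ (back); no central partner.
So /ɒ/ is the unpaired segment.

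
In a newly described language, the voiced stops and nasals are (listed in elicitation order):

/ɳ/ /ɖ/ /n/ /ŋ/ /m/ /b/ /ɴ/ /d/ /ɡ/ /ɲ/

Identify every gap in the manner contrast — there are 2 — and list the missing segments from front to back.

/ɟ/, /ɢ/

bilabial: oral stop /b/, nasal /m/.
alveolar: oral stop /d/, nasal /n/.
retroflex: oral stop /ɖ/, nasal /ɳ/.
palatal: oral stop —, nasal /ɲ/.
velar: oral stop /ɡ/, nasal /ŋ/.
uvular: oral stop —, nasal /ɴ/.
Gaps, from front to back: palatal lacks oral stop (/ɟ/); uvular lacks oral stop (/ɢ/).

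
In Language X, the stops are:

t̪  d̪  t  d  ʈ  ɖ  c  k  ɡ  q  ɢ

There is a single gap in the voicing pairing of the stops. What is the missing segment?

/ɟ/

dental: voiceless /t̪/, voiced /d̪/.
alveolar: voiceless /t/, voiced /d/.
retroflex: voiceless /ʈ/, voiced /ɖ/.
palatal: voiceless /c/, voiced —.
velar: voiceless /k/, voiced /ɡ/.
uvular: voiceless /q/, voiced /ɢ/.
The palatal row has no voiced member, so the gap is the voiced palatal stop /ɟ/.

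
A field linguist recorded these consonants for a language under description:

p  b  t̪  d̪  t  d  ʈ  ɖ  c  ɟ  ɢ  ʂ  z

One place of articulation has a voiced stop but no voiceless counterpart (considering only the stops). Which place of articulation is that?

uvular

bilabial: voiceless /p/, voiced /b/.
dental: voiceless /t̪/, voiced /d̪/.
alveolar: voiceless /t/, voiced /d/.
retroflex: voiceless /ʈ/, voiced /ɖ/.
palatal: voiceless /c/, voiced /ɟ/.
uvular: voiceless —, voiced /ɢ/.
Every place of articulation has a voiceless member except uvular, where /q/ would be expected.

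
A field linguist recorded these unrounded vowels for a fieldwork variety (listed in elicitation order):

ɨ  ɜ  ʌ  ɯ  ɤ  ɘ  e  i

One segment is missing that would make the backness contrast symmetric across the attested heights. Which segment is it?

Front: /i/ (high), /e/ (high-mid).
Central: /ɨ/ (high), /ɘ/ (high-mid), /ɜ/ (low-mid).
Back: /ɯ/ (high), /ɤ/ (high-mid), /ʌ/ (low-mid).
The low-mid row has no front member, so the gap is the low-mid front unrounded vowel /ɛ/.

/ɛ/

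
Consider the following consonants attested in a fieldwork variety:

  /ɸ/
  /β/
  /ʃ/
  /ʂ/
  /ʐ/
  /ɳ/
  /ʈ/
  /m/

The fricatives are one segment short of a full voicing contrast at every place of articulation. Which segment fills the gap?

Voiceless: /ɸ/ (bilabial), /ʃ/ (postalveolar), /ʂ/ (retroflex).
Voiced: /β/ (bilabial), /ʐ/ (retroflex).
The postalveolar row has no voiced member, so the gap is the voiced postalveolar fricative /ʒ/.

/ʒ/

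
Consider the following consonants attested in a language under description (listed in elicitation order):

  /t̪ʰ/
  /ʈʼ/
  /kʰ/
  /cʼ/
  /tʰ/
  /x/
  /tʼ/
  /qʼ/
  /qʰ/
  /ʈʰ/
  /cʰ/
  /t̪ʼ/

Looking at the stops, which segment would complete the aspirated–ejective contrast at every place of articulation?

dental: aspirated /t̪ʰ/, ejective /t̪ʼ/.
alveolar: aspirated /tʰ/, ejective /tʼ/.
retroflex: aspirated /ʈʰ/, ejective /ʈʼ/.
palatal: aspirated /cʰ/, ejective /cʼ/.
velar: aspirated /kʰ/, ejective —.
uvular: aspirated /qʰ/, ejective /qʼ/.
The velar row has no ejective member, so the gap is the ejective velar stop /kʼ/.

/kʼ/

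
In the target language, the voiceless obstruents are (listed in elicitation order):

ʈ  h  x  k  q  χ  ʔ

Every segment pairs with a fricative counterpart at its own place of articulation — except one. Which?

/ʈ/

Velar: /k/ ~ /x/
Uvular: /q/ ~ /χ/
Glottal: /ʔ/ ~ /h/
Retroflex: only /ʈ/ (stop); no fricative partner.
So /ʈ/ is the unpaired segment.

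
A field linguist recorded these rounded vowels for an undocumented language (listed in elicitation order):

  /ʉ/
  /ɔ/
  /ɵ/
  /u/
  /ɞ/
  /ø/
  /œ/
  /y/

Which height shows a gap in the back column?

high-mid

height            front     central   back    
high              y         ʉ         u       
high-mid          ø         ɵ         —       
low-mid           œ         ɞ         ɔ       
Every height has a back member except high-mid, where /o/ would be expected.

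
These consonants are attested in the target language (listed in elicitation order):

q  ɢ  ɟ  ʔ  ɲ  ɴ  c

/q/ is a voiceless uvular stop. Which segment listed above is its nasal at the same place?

/ɴ/

The nasal at the same place is an uvular nasal — in this inventory, /ɴ/.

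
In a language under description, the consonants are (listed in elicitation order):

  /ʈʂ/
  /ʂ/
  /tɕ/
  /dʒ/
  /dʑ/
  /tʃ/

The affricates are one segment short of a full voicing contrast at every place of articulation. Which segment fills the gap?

/ɖʐ/

place of articulation  voiceless  voiced  
postalveolar      tʃ        dʒ      
retroflex         ʈʂ        —       
alveolo-palatal   tɕ        dʑ      
The retroflex row has no voiced member, so the gap is the voiced retroflex affricate /ɖʐ/.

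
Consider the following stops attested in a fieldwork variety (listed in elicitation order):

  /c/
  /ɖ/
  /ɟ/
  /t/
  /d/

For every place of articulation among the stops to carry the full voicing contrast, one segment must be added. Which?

/ʈ/

place of articulation  voiceless  voiced  
alveolar          t         d       
retroflex         —         ɖ       
palatal           c         ɟ       
The retroflex row has no voiceless member, so the gap is the voiceless retroflex stop /ʈ/.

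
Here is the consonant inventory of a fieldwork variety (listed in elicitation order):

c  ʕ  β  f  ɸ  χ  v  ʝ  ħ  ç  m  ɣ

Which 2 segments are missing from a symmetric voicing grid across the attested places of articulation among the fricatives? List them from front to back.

/x/, /ʁ/

place of articulation  voiceless  voiced  
bilabial          ɸ         β       
labiodental       f         v       
palatal           ç         ʝ       
velar             —         ɣ       
uvular            χ         —       
pharyngeal        ħ         ʕ       
Gaps, from front to back: velar lacks voiceless (/x/); uvular lacks voiced (/ʁ/).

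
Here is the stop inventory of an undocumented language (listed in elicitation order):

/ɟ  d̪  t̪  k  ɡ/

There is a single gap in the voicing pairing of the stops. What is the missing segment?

place of articulation  voiceless  voiced  
dental            t̪        d̪      
palatal           —         ɟ       
velar             k         ɡ       
The palatal row has no voiceless member, so the gap is the voiceless palatal stop /c/.

/c/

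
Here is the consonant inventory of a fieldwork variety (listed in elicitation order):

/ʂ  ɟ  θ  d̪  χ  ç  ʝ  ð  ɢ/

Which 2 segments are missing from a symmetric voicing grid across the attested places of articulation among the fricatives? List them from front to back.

/ʐ/, /ʁ/

dental: voiceless /θ/, voiced /ð/.
retroflex: voiceless /ʂ/, voiced —.
palatal: voiceless /ç/, voiced /ʝ/.
uvular: voiceless /χ/, voiced —.
Gaps, from front to back: retroflex lacks voiced (/ʐ/); uvular lacks voiced (/ʁ/).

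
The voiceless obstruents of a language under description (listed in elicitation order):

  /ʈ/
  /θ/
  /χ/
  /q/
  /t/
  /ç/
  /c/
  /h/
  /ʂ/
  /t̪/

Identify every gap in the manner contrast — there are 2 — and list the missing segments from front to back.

/s/, /ʔ/

Stop: /t̪/ (dental), /t/ (alveolar), /ʈ/ (retroflex), /c/ (palatal), /q/ (uvular).
Fricative: /θ/ (dental), /ʂ/ (retroflex), /ç/ (palatal), /χ/ (uvular), /h/ (glottal).
Gaps, from front to back: alveolar lacks fricative (/s/); glottal lacks stop (/ʔ/).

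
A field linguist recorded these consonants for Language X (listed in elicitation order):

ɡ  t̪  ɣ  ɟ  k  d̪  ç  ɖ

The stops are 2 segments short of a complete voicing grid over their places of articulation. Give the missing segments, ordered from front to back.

/ʈ/, /c/

Voiceless: /t̪/ (dental), /k/ (velar).
Voiced: /d̪/ (dental), /ɖ/ (retroflex), /ɟ/ (palatal), /ɡ/ (velar).
Gaps, from front to back: retroflex lacks voiceless (/ʈ/); palatal lacks voiceless (/c/).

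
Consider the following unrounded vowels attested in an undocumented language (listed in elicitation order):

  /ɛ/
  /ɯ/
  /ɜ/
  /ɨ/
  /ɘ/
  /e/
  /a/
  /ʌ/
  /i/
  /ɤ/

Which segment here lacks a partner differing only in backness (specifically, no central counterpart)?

/a/

High: /i/ ~ /ɨ/ ~ /ɯ/
High-mid: /e/ ~ /ɘ/ ~ /ɤ/
Low-mid: /ɛ/ ~ /ɜ/ ~ /ʌ/
Low: only /a/ (front); no central partner.
So /a/ is the unpaired segment.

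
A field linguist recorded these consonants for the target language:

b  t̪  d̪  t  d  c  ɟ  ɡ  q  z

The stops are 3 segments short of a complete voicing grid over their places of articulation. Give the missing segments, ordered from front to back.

Voiceless: /t̪/ (dental), /t/ (alveolar), /c/ (palatal), /q/ (uvular).
Voiced: /b/ (bilabial), /d̪/ (dental), /d/ (alveolar), /ɟ/ (palatal), /ɡ/ (velar).
Gaps, from front to back: bilabial lacks voiceless (/p/); velar lacks voiceless (/k/); uvular lacks voiced (/ɢ/).

/p/, /k/, /ɢ/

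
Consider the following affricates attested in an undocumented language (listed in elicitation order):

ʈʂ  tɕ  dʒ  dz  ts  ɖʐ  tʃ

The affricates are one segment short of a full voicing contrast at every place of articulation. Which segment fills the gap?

/dʑ/

place of articulation  voiceless  voiced  
alveolar          ts        dz      
postalveolar      tʃ        dʒ      
retroflex         ʈʂ        ɖʐ      
alveolo-palatal   tɕ        —       
The alveolo-palatal row has no voiced member, so the gap is the voiced alveolo-palatal affricate /dʑ/.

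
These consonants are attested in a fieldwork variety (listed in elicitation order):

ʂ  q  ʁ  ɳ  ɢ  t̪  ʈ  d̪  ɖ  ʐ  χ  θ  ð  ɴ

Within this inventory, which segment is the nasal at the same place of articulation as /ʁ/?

/ɴ/

/ʁ/ is a voiced uvular fricative.
The nasal at the same place is an uvular nasal — in this inventory, /ɴ/.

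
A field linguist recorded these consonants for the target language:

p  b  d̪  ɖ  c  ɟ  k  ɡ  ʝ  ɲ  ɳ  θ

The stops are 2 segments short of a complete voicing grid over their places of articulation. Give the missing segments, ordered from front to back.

Voiceless: /p/ (bilabial), /c/ (palatal), /k/ (velar).
Voiced: /b/ (bilabial), /d̪/ (dental), /ɖ/ (retroflex), /ɟ/ (palatal), /ɡ/ (velar).
Gaps, from front to back: dental lacks voiceless (/t̪/); retroflex lacks voiceless (/ʈ/).

/t̪/, /ʈ/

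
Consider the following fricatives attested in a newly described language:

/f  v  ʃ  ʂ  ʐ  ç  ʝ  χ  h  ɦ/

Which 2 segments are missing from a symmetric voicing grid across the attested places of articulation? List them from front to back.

Voiceless: /f/ (labiodental), /ʃ/ (postalveolar), /ʂ/ (retroflex), /ç/ (palatal), /χ/ (uvular), /h/ (glottal).
Voiced: /v/ (labiodental), /ʐ/ (retroflex), /ʝ/ (palatal), /ɦ/ (glottal).
Gaps, from front to back: postalveolar lacks voiced (/ʒ/); uvular lacks voiced (/ʁ/).

/ʒ/, /ʁ/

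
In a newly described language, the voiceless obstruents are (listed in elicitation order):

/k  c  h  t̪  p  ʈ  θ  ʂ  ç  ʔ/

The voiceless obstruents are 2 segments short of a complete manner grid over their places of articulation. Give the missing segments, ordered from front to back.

bilabial: stop /p/, fricative —.
dental: stop /t̪/, fricative /θ/.
retroflex: stop /ʈ/, fricative /ʂ/.
palatal: stop /c/, fricative /ç/.
velar: stop /k/, fricative —.
glottal: stop /ʔ/, fricative /h/.
Gaps, from front to back: bilabial lacks fricative (/ɸ/); velar lacks fricative (/x/).

/ɸ/, /x/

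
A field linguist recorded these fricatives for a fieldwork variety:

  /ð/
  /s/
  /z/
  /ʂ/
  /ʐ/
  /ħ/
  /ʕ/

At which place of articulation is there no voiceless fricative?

dental

Voiceless: /s/ (alveolar), /ʂ/ (retroflex), /ħ/ (pharyngeal).
Voiced: /ð/ (dental), /z/ (alveolar), /ʐ/ (retroflex), /ʕ/ (pharyngeal).
Every place of articulation has a voiceless member except dental, where /θ/ would be expected.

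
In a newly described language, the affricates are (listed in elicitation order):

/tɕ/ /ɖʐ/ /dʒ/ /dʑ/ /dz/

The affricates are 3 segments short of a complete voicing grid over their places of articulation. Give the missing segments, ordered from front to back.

/ts/, /tʃ/, /ʈʂ/

place of articulation  voiceless  voiced  
alveolar          —         dz      
postalveolar      —         dʒ      
retroflex         —         ɖʐ      
alveolo-palatal   tɕ        dʑ      
Gaps, from front to back: alveolar lacks voiceless (/ts/); postalveolar lacks voiceless (/tʃ/); retroflex lacks voiceless (/ʈʂ/).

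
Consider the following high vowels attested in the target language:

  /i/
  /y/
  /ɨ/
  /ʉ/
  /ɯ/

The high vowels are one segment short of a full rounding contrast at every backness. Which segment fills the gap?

Unrounded: /i/ (front), /ɨ/ (central), /ɯ/ (back).
Rounded: /y/ (front), /ʉ/ (central).
The back row has no rounded member, so the gap is the back rounded vowel /u/.

/u/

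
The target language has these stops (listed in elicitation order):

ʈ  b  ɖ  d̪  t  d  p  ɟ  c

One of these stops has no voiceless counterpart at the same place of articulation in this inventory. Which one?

Bilabial: /p/ ~ /b/
Alveolar: /t/ ~ /d/
Retroflex: /ʈ/ ~ /ɖ/
Palatal: /c/ ~ /ɟ/
Dental: only /d̪/ (voiced); no voiceless partner.
So /d̪/ is the unpaired segment.

/d̪/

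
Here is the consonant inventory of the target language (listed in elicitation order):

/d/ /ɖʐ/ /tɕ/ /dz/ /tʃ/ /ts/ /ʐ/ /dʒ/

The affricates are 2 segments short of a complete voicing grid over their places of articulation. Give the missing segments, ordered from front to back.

/ʈʂ/, /dʑ/

alveolar: voiceless /ts/, voiced /dz/.
postalveolar: voiceless /tʃ/, voiced /dʒ/.
retroflex: voiceless —, voiced /ɖʐ/.
alveolo-palatal: voiceless /tɕ/, voiced —.
Gaps, from front to back: retroflex lacks voiceless (/ʈʂ/); alveolo-palatal lacks voiced (/dʑ/).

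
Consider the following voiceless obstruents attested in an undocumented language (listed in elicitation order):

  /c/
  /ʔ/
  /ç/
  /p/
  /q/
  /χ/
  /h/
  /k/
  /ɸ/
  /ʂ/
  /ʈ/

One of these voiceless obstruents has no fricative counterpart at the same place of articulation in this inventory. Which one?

/k/

Bilabial: /p/ ~ /ɸ/
Retroflex: /ʈ/ ~ /ʂ/
Palatal: /c/ ~ /ç/
Uvular: /q/ ~ /χ/
Glottal: /ʔ/ ~ /h/
Velar: only /k/ (stop); no fricative partner.
So /k/ is the unpaired segment.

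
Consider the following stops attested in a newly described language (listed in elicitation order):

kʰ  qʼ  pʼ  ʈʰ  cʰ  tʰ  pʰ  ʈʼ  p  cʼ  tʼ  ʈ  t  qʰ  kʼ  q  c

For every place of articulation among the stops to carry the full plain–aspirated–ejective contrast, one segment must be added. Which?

/k/

bilabial: plain /p/, aspirated /pʰ/, ejective /pʼ/.
alveolar: plain /t/, aspirated /tʰ/, ejective /tʼ/.
retroflex: plain /ʈ/, aspirated /ʈʰ/, ejective /ʈʼ/.
palatal: plain /c/, aspirated /cʰ/, ejective /cʼ/.
velar: plain —, aspirated /kʰ/, ejective /kʼ/.
uvular: plain /q/, aspirated /qʰ/, ejective /qʼ/.
The velar row has no plain member, so the gap is the plain velar stop /k/.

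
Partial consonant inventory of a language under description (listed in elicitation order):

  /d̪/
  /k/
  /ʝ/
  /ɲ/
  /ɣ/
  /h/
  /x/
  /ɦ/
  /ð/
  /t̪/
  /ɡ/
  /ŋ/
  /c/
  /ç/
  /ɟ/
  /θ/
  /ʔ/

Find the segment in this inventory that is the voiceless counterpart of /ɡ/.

/k/

/ɡ/ is a voiced velar stop.
The voiceless counterpart is a voiceless velar stop — in this inventory, /k/.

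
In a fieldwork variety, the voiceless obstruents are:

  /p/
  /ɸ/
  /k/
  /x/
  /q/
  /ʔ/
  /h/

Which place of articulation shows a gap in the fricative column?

uvular

bilabial: stop /p/, fricative /ɸ/.
velar: stop /k/, fricative /x/.
uvular: stop /q/, fricative —.
glottal: stop /ʔ/, fricative /h/.
Every place of articulation has a fricative member except uvular, where /χ/ would be expected.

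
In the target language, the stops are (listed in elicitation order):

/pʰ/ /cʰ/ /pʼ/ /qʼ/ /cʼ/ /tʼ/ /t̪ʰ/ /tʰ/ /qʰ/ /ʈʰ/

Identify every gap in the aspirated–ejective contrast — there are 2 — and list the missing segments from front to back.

/t̪ʼ/, /ʈʼ/

Aspirated: /pʰ/ (bilabial), /t̪ʰ/ (dental), /tʰ/ (alveolar), /ʈʰ/ (retroflex), /cʰ/ (palatal), /qʰ/ (uvular).
Ejective: /pʼ/ (bilabial), /tʼ/ (alveolar), /cʼ/ (palatal), /qʼ/ (uvular).
Gaps, from front to back: dental lacks ejective (/t̪ʼ/); retroflex lacks ejective (/ʈʼ/).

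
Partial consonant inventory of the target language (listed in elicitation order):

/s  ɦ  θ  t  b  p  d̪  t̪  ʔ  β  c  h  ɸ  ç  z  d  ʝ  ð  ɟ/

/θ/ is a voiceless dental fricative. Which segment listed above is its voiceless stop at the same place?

/t̪/

The voiceless stop at the same place is a voiceless dental stop — in this inventory, /t̪/.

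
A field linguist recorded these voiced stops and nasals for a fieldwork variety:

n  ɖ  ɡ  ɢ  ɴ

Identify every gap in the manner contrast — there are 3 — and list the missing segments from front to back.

/d/, /ɳ/, /ŋ/

place of articulation  oral stop  nasal   
alveolar          —         n       
retroflex         ɖ         —       
velar             ɡ         —       
uvular            ɢ         ɴ       
Gaps, from front to back: alveolar lacks oral stop (/d/); retroflex lacks nasal (/ɳ/); velar lacks nasal (/ŋ/).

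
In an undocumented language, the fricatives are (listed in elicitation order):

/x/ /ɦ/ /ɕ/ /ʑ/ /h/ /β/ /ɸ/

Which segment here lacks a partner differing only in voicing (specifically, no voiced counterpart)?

/x/

Bilabial: /ɸ/ ~ /β/
Alveolo-palatal: /ɕ/ ~ /ʑ/
Glottal: /h/ ~ /ɦ/
Velar: only /x/ (voiceless); no voiced partner.
So /x/ is the unpaired segment.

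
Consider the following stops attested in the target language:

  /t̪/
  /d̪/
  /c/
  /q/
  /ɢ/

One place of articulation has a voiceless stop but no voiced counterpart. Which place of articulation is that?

Voiceless: /t̪/ (dental), /c/ (palatal), /q/ (uvular).
Voiced: /d̪/ (dental), /ɢ/ (uvular).
Every place of articulation has a voiced member except palatal, where /ɟ/ would be expected.

palatal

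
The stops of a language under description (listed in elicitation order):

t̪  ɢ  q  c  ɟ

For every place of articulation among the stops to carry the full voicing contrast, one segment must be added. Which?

Voiceless: /t̪/ (dental), /c/ (palatal), /q/ (uvular).
Voiced: /ɟ/ (palatal), /ɢ/ (uvular).
The dental row has no voiced member, so the gap is the voiced dental stop /d̪/.

/d̪/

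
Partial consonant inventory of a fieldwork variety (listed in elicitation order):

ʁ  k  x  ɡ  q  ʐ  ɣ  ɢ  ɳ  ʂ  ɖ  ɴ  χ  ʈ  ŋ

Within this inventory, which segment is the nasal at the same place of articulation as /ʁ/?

/ɴ/

/ʁ/ is a voiced uvular fricative.
The nasal at the same place is an uvular nasal — in this inventory, /ɴ/.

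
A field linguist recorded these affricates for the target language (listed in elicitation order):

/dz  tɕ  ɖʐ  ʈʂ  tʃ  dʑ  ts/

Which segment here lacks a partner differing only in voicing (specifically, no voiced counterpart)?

Alveolar: /ts/ ~ /dz/
Retroflex: /ʈʂ/ ~ /ɖʐ/
Alveolo-palatal: /tɕ/ ~ /dʑ/
Postalveolar: only /tʃ/ (voiceless); no voiced partner.
So /tʃ/ is the unpaired segment.

/tʃ/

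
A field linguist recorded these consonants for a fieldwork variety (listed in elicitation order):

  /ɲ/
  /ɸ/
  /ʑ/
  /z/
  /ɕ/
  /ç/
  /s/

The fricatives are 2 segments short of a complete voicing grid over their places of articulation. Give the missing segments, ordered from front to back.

Voiceless: /ɸ/ (bilabial), /s/ (alveolar), /ɕ/ (alveolo-palatal), /ç/ (palatal).
Voiced: /z/ (alveolar), /ʑ/ (alveolo-palatal).
Gaps, from front to back: bilabial lacks voiced (/β/); palatal lacks voiced (/ʝ/).

/β/, /ʝ/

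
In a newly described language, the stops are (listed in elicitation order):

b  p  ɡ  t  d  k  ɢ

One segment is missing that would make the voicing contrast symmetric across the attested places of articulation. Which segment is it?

Voiceless: /p/ (bilabial), /t/ (alveolar), /k/ (velar).
Voiced: /b/ (bilabial), /d/ (alveolar), /ɡ/ (velar), /ɢ/ (uvular).
The uvular row has no voiceless member, so the gap is the voiceless uvular stop /q/.

/q/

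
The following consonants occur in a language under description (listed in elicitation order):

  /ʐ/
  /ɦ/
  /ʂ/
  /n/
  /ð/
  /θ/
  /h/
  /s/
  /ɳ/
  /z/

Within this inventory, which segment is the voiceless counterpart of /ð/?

/ð/ is a voiced dental fricative.
The voiceless counterpart is a voiceless dental fricative — in this inventory, /θ/.

/θ/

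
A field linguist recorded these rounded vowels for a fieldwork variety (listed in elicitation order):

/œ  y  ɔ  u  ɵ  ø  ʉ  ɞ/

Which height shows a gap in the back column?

high-mid

Front: /y/ (high), /ø/ (high-mid), /œ/ (low-mid).
Central: /ʉ/ (high), /ɵ/ (high-mid), /ɞ/ (low-mid).
Back: /u/ (high), /ɔ/ (low-mid).
Every height has a back member except high-mid, where /o/ would be expected.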